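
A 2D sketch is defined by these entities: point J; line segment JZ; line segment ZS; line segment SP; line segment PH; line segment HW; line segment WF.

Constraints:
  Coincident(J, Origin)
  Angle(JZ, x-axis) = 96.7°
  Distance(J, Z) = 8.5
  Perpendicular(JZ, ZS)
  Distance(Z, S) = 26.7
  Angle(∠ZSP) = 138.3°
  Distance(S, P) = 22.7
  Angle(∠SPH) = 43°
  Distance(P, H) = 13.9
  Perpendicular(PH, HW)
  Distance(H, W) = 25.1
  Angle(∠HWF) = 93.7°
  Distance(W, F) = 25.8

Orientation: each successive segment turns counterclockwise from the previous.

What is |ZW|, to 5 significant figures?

30.746

J is at the origin; JZ runs at 96.7° with length 8.5, so Z = (-0.99170, 8.4420). JZ ⟂ ZS, so ZS runs at -173.30°; with |ZS| = 26.7, S = (-27.509, 5.3268). ∠ZSP = 138.3° gives SP at -131.60° from the x-axis; with |SP| = 22.7, P = (-42.580, -11.648). ∠SPH = 43.0° gives PH at 5.4000° from the x-axis; with |PH| = 13.9, H = (-28.742, -10.340). The perpendicularity gives HW at right angles to PH, so HW runs at 95.400°; with |HW| = 25.1, W = (-31.104, 14.649). Then |ZW| = |W − Z| = 30.746.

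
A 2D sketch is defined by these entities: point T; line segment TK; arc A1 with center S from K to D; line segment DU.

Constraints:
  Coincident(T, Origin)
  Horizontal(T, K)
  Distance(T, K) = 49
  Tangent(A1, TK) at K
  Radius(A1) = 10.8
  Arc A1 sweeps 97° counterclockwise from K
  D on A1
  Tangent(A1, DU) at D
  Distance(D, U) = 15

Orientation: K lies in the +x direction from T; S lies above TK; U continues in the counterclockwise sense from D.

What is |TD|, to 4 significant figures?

60.94

T is at the origin; T and K share the same y with |TK| = 49.0 and K on the +x side, so K = (49.00, 0.000). A1 meets TK tangentially, so SK is at right angles to TK, so S = K + (0, 10.8) = (49.00, 10.80). On A1, K sits at bearing -90° from S; a 97° counterclockwise sweep puts D at bearing 7°, so D = S + 10.8·(cos 7°, sin 7°) = (59.72, 12.12). Then |TD| = |D − T| = 60.94.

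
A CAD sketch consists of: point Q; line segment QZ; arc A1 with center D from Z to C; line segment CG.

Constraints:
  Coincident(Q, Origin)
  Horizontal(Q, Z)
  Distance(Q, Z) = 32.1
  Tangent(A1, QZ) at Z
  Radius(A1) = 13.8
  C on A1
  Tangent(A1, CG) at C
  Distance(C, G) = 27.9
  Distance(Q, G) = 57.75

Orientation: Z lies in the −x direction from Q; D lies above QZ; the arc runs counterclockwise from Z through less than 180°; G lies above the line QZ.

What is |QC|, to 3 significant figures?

30.0

Checks: Q = (0.00, 0.00) ✓; |DC| = 13.80 ✓; ∠(DC, CG) = 90.00° ✓; |CG| = 27.90 ✓; |QG| = 57.75 ✓.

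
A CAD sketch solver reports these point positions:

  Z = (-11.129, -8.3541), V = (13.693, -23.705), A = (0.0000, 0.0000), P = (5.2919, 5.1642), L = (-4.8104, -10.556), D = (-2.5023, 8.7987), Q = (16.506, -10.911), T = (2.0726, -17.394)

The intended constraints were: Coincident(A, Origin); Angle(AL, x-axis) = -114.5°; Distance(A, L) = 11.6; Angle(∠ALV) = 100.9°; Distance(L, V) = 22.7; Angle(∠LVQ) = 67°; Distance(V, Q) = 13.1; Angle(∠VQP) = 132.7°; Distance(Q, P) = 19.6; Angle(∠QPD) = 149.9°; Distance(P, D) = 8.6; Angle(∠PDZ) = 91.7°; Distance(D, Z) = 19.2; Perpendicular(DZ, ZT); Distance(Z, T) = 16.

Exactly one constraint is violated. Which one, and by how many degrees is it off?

Perpendicular(DZ, ZT) — off by 7.70°.

A = (0.00, 0.00) ✓; AL at -114.5° ✓; |AL| = 11.60 ✓; ∠ALV = 100.9° ✓; |LV| = 22.70 ✓; ∠LVQ = 67.00° ✓; |VQ| = 13.10 ✓; ∠VQP = 132.7° ✓; |QP| = 19.60 ✓; ∠QPD = 149.9° ✓; |PD| = 8.600 ✓; ∠PDZ = 91.70° ✓; |DZ| = 19.20 ✓; ∠(DZ, ZT) = 82.30° ✗; |ZT| = 16.00 ✓.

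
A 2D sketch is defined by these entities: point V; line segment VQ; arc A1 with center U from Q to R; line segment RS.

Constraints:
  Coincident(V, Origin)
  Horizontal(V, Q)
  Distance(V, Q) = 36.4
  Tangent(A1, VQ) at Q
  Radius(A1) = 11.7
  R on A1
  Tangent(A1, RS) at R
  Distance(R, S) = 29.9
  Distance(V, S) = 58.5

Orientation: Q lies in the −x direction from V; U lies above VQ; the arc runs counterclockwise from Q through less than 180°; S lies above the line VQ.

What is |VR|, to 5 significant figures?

30.839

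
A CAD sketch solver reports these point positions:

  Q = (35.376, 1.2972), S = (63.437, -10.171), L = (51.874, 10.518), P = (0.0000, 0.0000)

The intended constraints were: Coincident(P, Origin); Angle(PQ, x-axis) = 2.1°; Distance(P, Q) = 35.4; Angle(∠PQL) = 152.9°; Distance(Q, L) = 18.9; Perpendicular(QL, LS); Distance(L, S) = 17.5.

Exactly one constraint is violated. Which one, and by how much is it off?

Distance(L, S) = 17.5 — off by 6.20.

P = (0.00, 0.00) ✓; PQ at 2.100° ✓; |PQ| = 35.40 ✓; ∠PQL = 152.9° ✓; |QL| = 18.90 ✓; ∠(QL, LS) = 90.00° ✓; |LS| = 23.70 ✗.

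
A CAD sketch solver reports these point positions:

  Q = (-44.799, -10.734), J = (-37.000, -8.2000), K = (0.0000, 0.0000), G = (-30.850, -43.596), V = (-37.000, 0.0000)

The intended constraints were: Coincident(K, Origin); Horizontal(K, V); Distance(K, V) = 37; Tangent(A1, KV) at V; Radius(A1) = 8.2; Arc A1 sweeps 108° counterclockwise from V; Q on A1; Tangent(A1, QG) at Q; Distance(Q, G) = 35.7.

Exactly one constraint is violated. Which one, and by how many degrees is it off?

Tangent(A1, QG) at Q — off by 5.00°.

K = (0.00, 0.00) ✓; K.y = 0.00, V.y = 0.00 ✓; |KV| = 37.00 ✓; ∠(JV, VK) = 90.00° ✓; |JV| = 8.200 ✓; bearing(J→Q) − bearing(J→V) = 108.0° ✓; |JQ| = 8.200 ✓; ∠(JQ, QG) = 85.00° ✗; |QG| = 35.70 ✓.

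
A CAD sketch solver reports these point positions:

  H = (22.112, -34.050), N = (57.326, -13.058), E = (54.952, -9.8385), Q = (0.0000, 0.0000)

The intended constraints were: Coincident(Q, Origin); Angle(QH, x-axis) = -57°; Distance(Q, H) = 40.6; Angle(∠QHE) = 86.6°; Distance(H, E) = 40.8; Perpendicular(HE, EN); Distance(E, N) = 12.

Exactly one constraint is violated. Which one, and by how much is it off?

Distance(E, N) = 12 — off by 8.00.

Q = (0.00, 0.00) ✓; QH at -57.00° ✓; |QH| = 40.60 ✓; ∠QHE = 86.60° ✓; |HE| = 40.80 ✓; ∠(HE, EN) = 90.00° ✓; |EN| = 4.000 ✗.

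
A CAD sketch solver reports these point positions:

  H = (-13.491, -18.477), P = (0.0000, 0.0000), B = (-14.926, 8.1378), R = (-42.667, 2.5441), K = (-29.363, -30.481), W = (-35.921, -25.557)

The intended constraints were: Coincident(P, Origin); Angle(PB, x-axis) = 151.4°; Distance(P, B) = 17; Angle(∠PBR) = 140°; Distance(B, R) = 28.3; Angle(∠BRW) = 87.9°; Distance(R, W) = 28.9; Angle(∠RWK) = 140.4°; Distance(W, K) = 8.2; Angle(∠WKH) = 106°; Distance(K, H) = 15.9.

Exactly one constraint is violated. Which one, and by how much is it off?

Distance(K, H) = 15.9 — off by 4.00.

P = (0.00, 0.00) ✓; PB at 151.4° ✓; |PB| = 17.00 ✓; ∠PBR = 140.0° ✓; |BR| = 28.30 ✓; ∠BRW = 87.90° ✓; |RW| = 28.90 ✓; ∠RWK = 140.4° ✓; |WK| = 8.201 ✓; ∠WKH = 106.0° ✓; |KH| = 19.90 ✗.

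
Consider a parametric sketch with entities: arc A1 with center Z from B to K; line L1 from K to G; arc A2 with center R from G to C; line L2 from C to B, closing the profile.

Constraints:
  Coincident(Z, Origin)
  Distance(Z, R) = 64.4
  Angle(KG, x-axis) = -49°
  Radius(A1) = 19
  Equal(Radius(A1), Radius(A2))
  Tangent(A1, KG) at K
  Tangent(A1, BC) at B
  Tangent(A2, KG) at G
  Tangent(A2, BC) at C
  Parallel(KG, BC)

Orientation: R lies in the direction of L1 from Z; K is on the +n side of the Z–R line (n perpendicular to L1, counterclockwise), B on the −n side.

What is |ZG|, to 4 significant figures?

67.14

Tangency of A1 to both parallel lines with radius 19.0 puts K and B at Z ± 19.0·n: K = (14.34, 12.47), B = (-14.34, -12.47). Equal radii place G and C the same way about R: G = R + 19.0·n = (56.59, -36.14), C = R − 19.0·n = (27.91, -61.07). Then |ZG| = |G − Z| = 67.14.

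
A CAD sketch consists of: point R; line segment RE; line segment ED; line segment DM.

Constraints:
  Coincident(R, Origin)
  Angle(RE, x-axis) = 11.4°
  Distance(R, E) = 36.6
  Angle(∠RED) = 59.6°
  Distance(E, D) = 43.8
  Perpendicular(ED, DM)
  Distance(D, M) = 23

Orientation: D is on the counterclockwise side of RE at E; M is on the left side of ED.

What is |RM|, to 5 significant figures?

26.692

∠RED = 59.6°, so ED runs at 11.4° + (180° − 59.6°) = 131.80° from the x-axis; with |ED| = 43.8, D = E + 43.8·(cos 131.80°, sin 131.80°) = (6.6838, 39.886). ED ⟂ DM; with |DM| = 23.0 on the left of ED, M = D + 23.0·(-0.74548, -0.66653) = (-10.462, 24.556). Then |RM| = |M − R| = 26.692.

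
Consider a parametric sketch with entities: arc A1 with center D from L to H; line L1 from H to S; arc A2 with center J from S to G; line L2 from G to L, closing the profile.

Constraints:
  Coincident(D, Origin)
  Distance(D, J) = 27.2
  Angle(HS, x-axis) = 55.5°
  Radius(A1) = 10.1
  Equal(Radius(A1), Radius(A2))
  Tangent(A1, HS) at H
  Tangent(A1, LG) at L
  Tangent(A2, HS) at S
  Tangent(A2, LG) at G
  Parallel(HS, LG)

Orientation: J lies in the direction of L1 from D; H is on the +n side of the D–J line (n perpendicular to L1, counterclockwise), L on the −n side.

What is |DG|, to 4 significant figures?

29.01

The slot axis is L1's direction at 55.5°, so u = (cos 55.5°, sin 55.5°) = (0.5664, 0.8241) and n = (−sin 55.5°, cos 55.5°) = (-0.8241, 0.5664). D is at the origin and J lies 27.2 along u from D, so J = 27.2·u = (15.41, 22.42). Tangency of A1 to both parallel lines with radius 10.1 puts H and L at D ± 10.1·n: H = (-8.324, 5.721), L = (8.324, -5.721). Equal radii place S and G the same way about J: S = J + 10.1·n = (7.083, 28.14), G = J − 10.1·n = (23.73, 16.70). Then |DG| = |G − D| = 29.01.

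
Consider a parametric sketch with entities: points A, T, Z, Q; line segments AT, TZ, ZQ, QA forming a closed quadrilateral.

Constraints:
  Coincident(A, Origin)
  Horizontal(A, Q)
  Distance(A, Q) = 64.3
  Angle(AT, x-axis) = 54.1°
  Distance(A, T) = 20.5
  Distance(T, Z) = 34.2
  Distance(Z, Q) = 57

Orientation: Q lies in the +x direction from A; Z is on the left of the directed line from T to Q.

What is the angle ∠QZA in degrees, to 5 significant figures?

70.277°

A is at the origin; AQ is horizontal with |AQ| = 64.3 and Q in +x, so Q = (64.3, 0). AT runs at 54.1° with |AT| = 20.5, so T = (12.021, 16.606). Z is determined by |TZ| = 34.2 and |ZQ| = 57.0 together: it lies at the intersection of circle(T, 34.2) and circle(Q, 57.0). With |TQ| = 54.853, the foot of the radical line on TQ is 8.4728 from T and the perpendicular offset is √(34.2² − 8.4728²) = 33.134. Taking the left-of-TQ solution: Z = (30.127, 45.620).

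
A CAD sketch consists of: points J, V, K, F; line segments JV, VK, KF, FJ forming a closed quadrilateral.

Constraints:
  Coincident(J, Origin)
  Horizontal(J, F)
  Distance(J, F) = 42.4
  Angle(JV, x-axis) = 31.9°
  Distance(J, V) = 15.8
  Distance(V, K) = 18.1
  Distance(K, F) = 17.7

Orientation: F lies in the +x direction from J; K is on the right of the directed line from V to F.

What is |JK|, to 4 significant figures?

25.98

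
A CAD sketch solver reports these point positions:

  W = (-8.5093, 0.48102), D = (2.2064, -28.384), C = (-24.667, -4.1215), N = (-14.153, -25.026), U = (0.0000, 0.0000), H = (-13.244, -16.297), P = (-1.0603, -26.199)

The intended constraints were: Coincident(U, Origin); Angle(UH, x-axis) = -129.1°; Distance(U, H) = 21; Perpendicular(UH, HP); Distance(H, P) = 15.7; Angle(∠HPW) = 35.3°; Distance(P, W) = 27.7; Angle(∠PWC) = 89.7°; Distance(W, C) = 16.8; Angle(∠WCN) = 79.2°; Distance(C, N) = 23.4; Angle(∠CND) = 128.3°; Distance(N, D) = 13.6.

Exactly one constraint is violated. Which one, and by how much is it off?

Distance(N, D) = 13.6 — off by 3.10.

U = (0.00, 0.00) ✓; UH at -129.1° ✓; |UH| = 21.00 ✓; ∠(UH, HP) = 90.00° ✓; |HP| = 15.70 ✓; ∠HPW = 35.30° ✓; |PW| = 27.70 ✓; ∠PWC = 89.70° ✓; |WC| = 16.80 ✓; ∠WCN = 79.20° ✓; |CN| = 23.40 ✓; ∠CND = 128.3° ✓; |ND| = 16.70 ✗.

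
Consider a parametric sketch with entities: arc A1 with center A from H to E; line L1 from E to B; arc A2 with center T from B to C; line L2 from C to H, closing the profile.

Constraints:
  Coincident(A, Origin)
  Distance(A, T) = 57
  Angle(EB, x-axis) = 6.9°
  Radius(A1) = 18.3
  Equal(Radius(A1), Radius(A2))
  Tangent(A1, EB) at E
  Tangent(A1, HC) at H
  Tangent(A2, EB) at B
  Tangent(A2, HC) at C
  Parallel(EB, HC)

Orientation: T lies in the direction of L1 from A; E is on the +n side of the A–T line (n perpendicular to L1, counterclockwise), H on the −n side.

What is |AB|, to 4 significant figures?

59.87

The slot axis is L1's direction at 6.9°, so u = (cos 6.9°, sin 6.9°) = (0.9928, 0.1201) and n = (−sin 6.9°, cos 6.9°) = (-0.1201, 0.9928). A is at the origin and T lies 57.0 along u from A, so T = 57.0·u = (56.59, 6.848). Tangency of A1 to both parallel lines with radius 18.3 puts E and H at A ± 18.3·n: E = (-2.199, 18.17), H = (2.199, -18.17). Equal radii place B and C the same way about T: B = T + 18.3·n = (54.39, 25.02), C = T − 18.3·n = (58.79, -11.32). Then |AB| = |B − A| = 59.87.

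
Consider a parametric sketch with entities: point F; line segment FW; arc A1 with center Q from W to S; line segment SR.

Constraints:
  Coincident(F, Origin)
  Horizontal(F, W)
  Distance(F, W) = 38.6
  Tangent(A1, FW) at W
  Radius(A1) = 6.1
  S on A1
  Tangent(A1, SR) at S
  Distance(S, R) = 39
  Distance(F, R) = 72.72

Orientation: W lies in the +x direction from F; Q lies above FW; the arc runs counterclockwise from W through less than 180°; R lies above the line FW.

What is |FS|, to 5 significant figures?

44.122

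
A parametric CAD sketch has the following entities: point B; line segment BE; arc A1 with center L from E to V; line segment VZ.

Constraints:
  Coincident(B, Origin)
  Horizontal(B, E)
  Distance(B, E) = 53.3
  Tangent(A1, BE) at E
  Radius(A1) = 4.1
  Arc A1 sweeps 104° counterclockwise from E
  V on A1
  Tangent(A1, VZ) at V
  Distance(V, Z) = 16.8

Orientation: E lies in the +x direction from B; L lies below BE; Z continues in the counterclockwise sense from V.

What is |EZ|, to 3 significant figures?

21.4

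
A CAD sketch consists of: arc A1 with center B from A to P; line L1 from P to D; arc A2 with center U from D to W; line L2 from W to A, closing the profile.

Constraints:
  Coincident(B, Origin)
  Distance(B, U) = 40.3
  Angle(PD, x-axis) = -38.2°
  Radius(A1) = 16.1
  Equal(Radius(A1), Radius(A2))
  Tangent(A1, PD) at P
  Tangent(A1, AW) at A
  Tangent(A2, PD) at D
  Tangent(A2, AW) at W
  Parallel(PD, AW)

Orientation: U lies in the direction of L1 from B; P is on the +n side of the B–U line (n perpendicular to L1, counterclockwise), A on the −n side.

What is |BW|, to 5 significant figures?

43.397

Tangency of A1 to both parallel lines with radius 16.1 puts P and A at B ± 16.1·n: P = (9.9564, 12.652), A = (-9.9564, -12.652). Equal radii place D and W the same way about U: D = U + 16.1·n = (41.626, -12.270), W = U − 16.1·n = (21.714, -37.574). Then |BW| = |W − B| = 43.397.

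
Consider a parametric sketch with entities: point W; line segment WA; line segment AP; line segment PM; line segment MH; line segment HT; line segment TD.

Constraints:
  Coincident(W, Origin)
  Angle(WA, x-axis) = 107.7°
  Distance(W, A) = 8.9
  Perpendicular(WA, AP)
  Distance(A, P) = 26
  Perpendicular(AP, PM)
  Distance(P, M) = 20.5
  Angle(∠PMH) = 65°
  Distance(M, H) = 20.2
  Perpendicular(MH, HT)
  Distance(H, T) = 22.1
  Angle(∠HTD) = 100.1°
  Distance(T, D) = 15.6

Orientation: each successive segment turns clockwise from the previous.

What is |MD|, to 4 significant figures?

25.30

W is at the origin; WA runs at 107.7° with length 8.9, so A = (-2.706, 8.479). WA is perpendicular to AP, so AP runs at 17.70°; with |AP| = 26.0, P = (22.06, 16.38). The perpendicularity gives PM at right angles to AP, so PM runs at -72.30°; with |PM| = 20.5, M = (28.30, -3.146). ∠PMH = 65.0° gives MH at 172.7° from the x-axis; with |MH| = 20.2, H = (8.260, -0.5793). MH is perpendicular to HT, so HT runs at 82.70°; with |HT| = 22.1, T = (11.07, 21.34). ∠HTD = 100.1° gives TD at 2.800° from the x-axis; with |TD| = 15.6, D = (26.65, 22.10). Then |MD| = |D − M| = 25.30.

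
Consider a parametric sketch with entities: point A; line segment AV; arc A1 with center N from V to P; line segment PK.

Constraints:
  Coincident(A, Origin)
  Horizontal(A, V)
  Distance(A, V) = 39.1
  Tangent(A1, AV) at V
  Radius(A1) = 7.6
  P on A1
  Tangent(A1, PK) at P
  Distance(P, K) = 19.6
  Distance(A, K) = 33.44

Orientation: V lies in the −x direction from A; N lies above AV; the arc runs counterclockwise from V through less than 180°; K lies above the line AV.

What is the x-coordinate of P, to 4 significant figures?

-32.09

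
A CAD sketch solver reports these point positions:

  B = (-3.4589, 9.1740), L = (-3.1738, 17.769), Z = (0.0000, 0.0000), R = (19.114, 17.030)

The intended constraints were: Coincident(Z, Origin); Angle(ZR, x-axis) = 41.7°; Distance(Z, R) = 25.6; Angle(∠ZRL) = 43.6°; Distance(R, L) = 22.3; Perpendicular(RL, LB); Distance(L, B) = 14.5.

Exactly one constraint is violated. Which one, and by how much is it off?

Distance(L, B) = 14.5 — off by 5.90.

Z = (0.00, 0.00) ✓; ZR at 41.70° ✓; |ZR| = 25.60 ✓; ∠ZRL = 43.60° ✓; |RL| = 22.30 ✓; ∠(RL, LB) = 90.00° ✓; |LB| = 8.600 ✗.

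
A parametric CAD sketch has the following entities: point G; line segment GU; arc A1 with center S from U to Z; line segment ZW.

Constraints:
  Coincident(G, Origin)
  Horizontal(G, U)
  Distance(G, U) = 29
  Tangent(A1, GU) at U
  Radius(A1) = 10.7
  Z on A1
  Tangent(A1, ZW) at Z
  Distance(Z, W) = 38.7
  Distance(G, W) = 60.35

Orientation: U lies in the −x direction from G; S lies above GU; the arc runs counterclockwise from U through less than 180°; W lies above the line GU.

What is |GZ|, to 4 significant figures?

23.91

G is at the origin; GU is horizontal with |GU| = 29.0 and U on the −x side, so U = (-29.00, 0.000). Since A1 is tangent to GU there, SU ⟂ GU, so S = U + (0, 10.7) = (-29.00, 10.70). Since SZ ⟂ ZW (tangency), |SW| = √(10.7² + 38.7²) = 40.15 regardless of where Z sits on A1. So W lies on both circle(G, 60.35) and circle(S, 40.15); the above-GU intersection is W = (-32.78, 50.67). Z is the foot of the tangent from W: Z = (-19.00, 14.51).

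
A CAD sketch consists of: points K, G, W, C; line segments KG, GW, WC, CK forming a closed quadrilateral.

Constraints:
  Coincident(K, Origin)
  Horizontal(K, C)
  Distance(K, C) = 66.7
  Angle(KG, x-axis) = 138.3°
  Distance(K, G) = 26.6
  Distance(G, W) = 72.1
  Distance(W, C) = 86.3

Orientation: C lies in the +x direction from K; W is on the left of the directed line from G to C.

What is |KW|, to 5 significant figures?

78.694

K is at the origin; KC is horizontal with |KC| = 66.7 and C in +x, so C = (66.7, 0). KG runs at 138.3° with |KG| = 26.6, so G = (-19.861, 17.695). W is determined by |GW| = 72.1 and |WC| = 86.3 together: it lies at the intersection of circle(G, 72.1) and circle(C, 86.3). With |GC| = 88.351, the foot of the radical line on GC is 31.446 from G and the perpendicular offset is √(72.1² − 31.446²) = 64.881. Taking the left-of-GC solution: W = (23.943, 74.963).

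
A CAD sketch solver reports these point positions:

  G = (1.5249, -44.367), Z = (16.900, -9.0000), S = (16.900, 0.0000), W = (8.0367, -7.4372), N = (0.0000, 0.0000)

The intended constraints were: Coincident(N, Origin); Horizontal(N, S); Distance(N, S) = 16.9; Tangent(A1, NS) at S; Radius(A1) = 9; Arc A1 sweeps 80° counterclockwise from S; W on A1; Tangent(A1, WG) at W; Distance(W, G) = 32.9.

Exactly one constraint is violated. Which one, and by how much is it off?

Distance(W, G) = 32.9 — off by 4.60.

N = (0.00, 0.00) ✓; N.y = 0.00, S.y = 0.00 ✓; |NS| = 16.90 ✓; ∠(ZS, SN) = 90.00° ✓; |ZS| = 9.000 ✓; bearing(Z→W) − bearing(Z→S) = 80.00° ✓; |ZW| = 9.000 ✓; ∠(ZW, WG) = 90.00° ✓; |WG| = 37.50 ✗.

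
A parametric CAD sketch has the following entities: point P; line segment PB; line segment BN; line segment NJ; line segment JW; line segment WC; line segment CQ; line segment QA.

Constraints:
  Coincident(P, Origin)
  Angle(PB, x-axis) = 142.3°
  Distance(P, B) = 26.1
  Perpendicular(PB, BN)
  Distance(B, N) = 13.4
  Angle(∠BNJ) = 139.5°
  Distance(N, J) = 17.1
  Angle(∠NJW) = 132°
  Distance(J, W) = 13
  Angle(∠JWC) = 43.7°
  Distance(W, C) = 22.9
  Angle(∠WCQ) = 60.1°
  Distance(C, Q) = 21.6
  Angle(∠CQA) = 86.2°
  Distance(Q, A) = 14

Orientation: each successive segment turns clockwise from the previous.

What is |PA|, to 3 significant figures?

35.6

P is at the origin; PB runs at 142.3° with length 26.1, so B = (-20.7, 16.0). The perpendicularity gives BN at right angles to PB, so BN runs at 52.3°; with |BN| = 13.4, N = (-12.5, 26.6). ∠BNJ = 139.5° gives NJ at 11.8° from the x-axis; with |NJ| = 17.1, J = (4.28, 30.1). ∠NJW = 132.0° gives JW at -36.2° from the x-axis; with |JW| = 13.0, W = (14.8, 22.4). ∠JWC = 43.7° gives WC at -172° from the x-axis; with |WC| = 22.9, C = (-7.93, 19.4). ∠WCQ = 60.1° gives CQ at 67.6° from the x-axis; with |CQ| = 21.6, Q = (0.300, 39.4). ∠CQA = 86.2° gives QA at -26.2° from the x-axis; with |QA| = 14.0, A = (12.9, 33.2). Then |PA| = |A − P| = 35.6.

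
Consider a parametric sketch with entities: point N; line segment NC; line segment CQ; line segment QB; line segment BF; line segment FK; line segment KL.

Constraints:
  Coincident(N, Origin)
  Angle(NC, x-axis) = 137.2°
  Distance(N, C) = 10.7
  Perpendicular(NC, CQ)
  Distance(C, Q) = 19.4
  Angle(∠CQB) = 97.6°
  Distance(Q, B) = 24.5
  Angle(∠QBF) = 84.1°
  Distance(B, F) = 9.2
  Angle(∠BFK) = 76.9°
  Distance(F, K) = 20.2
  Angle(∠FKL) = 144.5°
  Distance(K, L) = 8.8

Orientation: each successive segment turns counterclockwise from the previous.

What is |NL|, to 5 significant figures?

26.690

N is at the origin; NC runs at 137.2° with length 10.7, so C = (-7.8509, 7.2700). The perpendicularity gives CQ at right angles to NC, so CQ runs at -132.80°; with |CQ| = 19.4, Q = (-21.032, -6.9643). ∠CQB = 97.6° gives QB at -50.400° from the x-axis; with |QB| = 24.5, B = (-5.4152, -25.842). ∠QBF = 84.1° gives BF at 45.500° from the x-axis; with |BF| = 9.2, F = (1.0332, -19.280). ∠BFK = 76.9° gives FK at 148.60° from the x-axis; with |FK| = 20.2, K = (-16.209, -8.7556). ∠FKL = 144.5° gives KL at -175.90° from the x-axis; with |KL| = 8.8, L = (-24.986, -9.3848). Then |NL| = |L − N| = 26.690.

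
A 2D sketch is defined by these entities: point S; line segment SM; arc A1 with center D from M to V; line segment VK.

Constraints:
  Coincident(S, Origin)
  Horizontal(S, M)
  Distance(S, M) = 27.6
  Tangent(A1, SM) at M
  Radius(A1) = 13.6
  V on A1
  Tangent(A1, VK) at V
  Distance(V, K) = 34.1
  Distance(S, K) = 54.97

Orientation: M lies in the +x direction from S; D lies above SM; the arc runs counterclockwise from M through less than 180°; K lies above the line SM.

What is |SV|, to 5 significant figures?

44.356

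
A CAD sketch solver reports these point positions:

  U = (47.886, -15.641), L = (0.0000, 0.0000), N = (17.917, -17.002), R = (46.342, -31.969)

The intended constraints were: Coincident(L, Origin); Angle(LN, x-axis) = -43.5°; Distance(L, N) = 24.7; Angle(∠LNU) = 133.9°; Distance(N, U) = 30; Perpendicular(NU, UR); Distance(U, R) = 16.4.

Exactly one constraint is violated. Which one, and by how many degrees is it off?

Perpendicular(NU, UR) — off by 8.00°.

L = (0.00, 0.00) ✓; LN at -43.50° ✓; |LN| = 24.70 ✓; ∠LNU = 133.9° ✓; |NU| = 30.00 ✓; ∠(NU, UR) = 98.00° ✗; |UR| = 16.40 ✓.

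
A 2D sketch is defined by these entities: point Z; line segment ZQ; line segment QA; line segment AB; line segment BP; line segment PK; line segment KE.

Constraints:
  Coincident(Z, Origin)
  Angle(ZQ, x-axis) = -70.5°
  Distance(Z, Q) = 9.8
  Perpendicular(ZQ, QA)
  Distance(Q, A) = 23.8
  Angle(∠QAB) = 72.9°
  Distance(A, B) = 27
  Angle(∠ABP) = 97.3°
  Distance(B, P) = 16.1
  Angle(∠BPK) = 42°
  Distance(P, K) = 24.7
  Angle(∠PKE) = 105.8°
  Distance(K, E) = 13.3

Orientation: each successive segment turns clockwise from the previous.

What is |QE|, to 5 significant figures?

36.070

Z is at the origin; ZQ runs at -70.5° with length 9.8, so Q = (3.2713, -9.2379). The perpendicularity gives QA at right angles to ZQ, so QA runs at -160.50°; with |QA| = 23.8, A = (-19.164, -17.182). ∠QAB = 72.9° gives AB at 92.400° from the x-axis; with |AB| = 27.0, B = (-20.294, 9.7938). ∠ABP = 97.3° gives BP at 9.7000° from the x-axis; with |BP| = 16.1, P = (-4.4244, 12.507). ∠BPK = 42.0° gives PK at -128.30° from the x-axis; with |PK| = 24.7, K = (-19.733, -6.8775). ∠PKE = 105.8° gives KE at 157.50° from the x-axis; with |KE| = 13.3, E = (-32.021, -1.7878). Then |QE| = |E − Q| = 36.070.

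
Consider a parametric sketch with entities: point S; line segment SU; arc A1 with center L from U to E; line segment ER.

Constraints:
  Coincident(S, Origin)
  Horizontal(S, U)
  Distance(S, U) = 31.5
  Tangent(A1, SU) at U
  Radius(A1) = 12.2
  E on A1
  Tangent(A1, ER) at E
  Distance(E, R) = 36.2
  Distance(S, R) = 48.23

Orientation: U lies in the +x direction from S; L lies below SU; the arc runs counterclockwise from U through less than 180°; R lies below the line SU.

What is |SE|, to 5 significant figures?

22.030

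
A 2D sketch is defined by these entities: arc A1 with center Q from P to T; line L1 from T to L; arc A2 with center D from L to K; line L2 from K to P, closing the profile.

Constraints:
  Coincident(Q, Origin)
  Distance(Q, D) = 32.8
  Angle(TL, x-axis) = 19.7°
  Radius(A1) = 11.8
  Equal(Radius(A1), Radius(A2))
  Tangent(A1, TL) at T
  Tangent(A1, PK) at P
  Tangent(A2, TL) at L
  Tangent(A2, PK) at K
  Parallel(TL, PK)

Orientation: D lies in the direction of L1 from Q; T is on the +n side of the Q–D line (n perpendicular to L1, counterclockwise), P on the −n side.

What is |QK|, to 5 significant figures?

34.858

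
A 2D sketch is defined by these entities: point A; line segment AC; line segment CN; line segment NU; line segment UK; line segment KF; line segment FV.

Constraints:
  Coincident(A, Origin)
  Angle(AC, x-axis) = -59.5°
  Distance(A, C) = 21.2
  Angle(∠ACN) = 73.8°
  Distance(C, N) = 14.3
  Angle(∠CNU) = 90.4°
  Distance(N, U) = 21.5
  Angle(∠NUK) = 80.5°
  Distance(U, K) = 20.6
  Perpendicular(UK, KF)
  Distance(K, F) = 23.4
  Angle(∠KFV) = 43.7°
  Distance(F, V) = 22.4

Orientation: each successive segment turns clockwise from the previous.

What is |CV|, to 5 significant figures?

17.180

A is at the origin; AC runs at -59.5° with length 21.2, so C = (10.760, -18.267). ∠ACN = 73.8° gives CN at -165.70° from the x-axis; with |CN| = 14.3, N = (-3.0971, -21.799). ∠CNU = 90.4° gives NU at 104.70° from the x-axis; with |NU| = 21.5, U = (-8.5529, -1.0024). ∠NUK = 80.5° gives UK at 5.2000° from the x-axis; with |UK| = 20.6, K = (11.962, 0.86466). UK is perpendicular to KF, so KF runs at -84.800°; with |KF| = 23.4, F = (14.083, -22.439). ∠KFV = 43.7° gives FV at 138.90° from the x-axis; with |FV| = 22.4, V = (-2.7967, -7.7138). Then |CV| = |V − C| = 17.180.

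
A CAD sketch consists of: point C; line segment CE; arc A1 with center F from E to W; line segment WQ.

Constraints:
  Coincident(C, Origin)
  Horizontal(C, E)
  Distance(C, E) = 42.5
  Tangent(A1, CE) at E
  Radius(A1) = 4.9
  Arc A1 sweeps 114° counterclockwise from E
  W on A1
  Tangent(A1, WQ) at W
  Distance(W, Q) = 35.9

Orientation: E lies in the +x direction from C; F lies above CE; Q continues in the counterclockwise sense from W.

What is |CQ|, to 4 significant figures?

51.22

On A1, E sits at bearing -90° from F; a 114° counterclockwise sweep puts W at bearing 24°, so W = F + 4.9·(cos 24°, sin 24°) = (46.98, 6.893). The tangent condition forces FW to be normal to WQ, so WQ runs along (−sin 24°, cos 24°); with |WQ| = 35.9, Q = (32.37, 39.69). Then |CQ| = |Q − C| = 51.22.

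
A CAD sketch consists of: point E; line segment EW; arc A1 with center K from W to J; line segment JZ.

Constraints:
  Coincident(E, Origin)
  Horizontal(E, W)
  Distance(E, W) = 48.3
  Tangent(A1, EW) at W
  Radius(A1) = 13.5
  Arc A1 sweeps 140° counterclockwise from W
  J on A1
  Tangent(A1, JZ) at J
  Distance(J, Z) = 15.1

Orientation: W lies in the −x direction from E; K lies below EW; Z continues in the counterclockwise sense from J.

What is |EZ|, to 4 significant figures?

56.46

E is at the origin; E and W share the same y with |EW| = 48.3 and W on the −x side, so W = (-48.30, 0.000). Tangency of A1 to EW means the radius KW is perpendicular to EW, so K = W + (0, -13.5) = (-48.30, -13.50). On A1, W sits at bearing 90° from K; a 140° counterclockwise sweep puts J at bearing 230°, so J = K + 13.5·(cos 230°, sin 230°) = (-56.98, -23.84). The tangent condition forces KJ to be normal to JZ, so JZ runs along (−sin 230°, cos 230°); with |JZ| = 15.1, Z = (-45.41, -33.55). Then |EZ| = |Z − E| = 56.46.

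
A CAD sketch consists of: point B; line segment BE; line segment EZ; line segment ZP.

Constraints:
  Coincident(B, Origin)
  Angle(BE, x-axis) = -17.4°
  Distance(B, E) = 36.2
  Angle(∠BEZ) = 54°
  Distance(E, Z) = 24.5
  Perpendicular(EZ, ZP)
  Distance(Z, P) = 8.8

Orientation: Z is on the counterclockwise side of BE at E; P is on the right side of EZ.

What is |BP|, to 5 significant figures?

38.222

B is at the origin; BE runs at -17.4° with length 36.2, so E = 36.2·(cos -17.4°, sin -17.4°) = (34.543, -10.825). ∠BEZ = 54.0°, so EZ runs at -17.4° + (180° − 54.0°) = 108.60° from the x-axis; with |EZ| = 24.5, Z = E + 24.5·(cos 108.60°, sin 108.60°) = (26.729, 12.395). EZ ⟂ ZP; with |ZP| = 8.8 on the right of EZ, P = Z + 8.8·(0.94777, 0.31896) = (35.069, 15.202). Then |BP| = |P − B| = 38.222.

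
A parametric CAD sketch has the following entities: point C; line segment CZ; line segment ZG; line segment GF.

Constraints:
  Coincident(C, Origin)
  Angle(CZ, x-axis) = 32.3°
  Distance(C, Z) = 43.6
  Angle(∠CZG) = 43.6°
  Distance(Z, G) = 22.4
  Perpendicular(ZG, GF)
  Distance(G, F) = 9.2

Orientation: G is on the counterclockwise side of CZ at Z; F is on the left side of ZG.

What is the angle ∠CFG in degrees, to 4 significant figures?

156.3°

C is at the origin; CZ runs at 32.3° with length 43.6, so Z = 43.6·(cos 32.3°, sin 32.3°) = (36.85, 23.30). ∠CZG = 43.6°, so ZG runs at 32.3° + (180° − 43.6°) = 168.7° from the x-axis; with |ZG| = 22.4, G = Z + 22.4·(cos 168.7°, sin 168.7°) = (14.89, 27.69). ZG ⟂ GF; with |GF| = 9.2 on the left of ZG, F = G + 9.2·(-0.1959, -0.9806) = (13.08, 18.67). Then cos ∠CFG = FC·FG / (|FC||FG|), giving 156.3°.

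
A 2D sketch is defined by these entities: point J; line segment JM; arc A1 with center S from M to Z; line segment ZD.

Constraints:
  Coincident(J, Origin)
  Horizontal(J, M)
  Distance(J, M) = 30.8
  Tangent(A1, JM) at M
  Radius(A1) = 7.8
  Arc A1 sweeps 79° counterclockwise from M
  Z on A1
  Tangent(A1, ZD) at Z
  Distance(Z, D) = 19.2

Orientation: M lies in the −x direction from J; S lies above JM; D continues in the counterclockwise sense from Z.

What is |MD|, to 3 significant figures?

27.6

J is at the origin; J and M share the same y with |JM| = 30.8 and M on the −x side, so M = (-30.8, 0.00). Since A1 is tangent to JM there, SM ⟂ JM, so S = M + (0, 7.8) = (-30.8, 7.80). On A1, M sits at bearing -90° from S; a 79° counterclockwise sweep puts Z at bearing -11°, so Z = S + 7.8·(cos -11°, sin -11°) = (-23.1, 6.31). The tangent condition forces SZ to be normal to ZD, so ZD runs along (−sin -11°, cos -11°); with |ZD| = 19.2, D = (-19.5, 25.2). Then |MD| = |D − M| = 27.6.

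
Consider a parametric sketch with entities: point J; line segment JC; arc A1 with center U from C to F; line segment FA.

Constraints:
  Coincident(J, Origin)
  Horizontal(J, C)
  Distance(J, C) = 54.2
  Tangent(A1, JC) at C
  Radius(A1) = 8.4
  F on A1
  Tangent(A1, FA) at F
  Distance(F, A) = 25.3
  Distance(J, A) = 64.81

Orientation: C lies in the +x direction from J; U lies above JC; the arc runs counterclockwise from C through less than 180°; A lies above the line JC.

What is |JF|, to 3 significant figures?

63.2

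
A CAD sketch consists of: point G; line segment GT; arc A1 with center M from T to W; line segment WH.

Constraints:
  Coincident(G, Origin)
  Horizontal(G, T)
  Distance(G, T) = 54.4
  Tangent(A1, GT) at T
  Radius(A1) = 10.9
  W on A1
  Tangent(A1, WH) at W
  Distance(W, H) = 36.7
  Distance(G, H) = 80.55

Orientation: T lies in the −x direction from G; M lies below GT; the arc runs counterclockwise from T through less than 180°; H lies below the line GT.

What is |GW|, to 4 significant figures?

66.22

G is at the origin; GT is horizontal with |GT| = 54.4 and T on the −x side, so T = (-54.40, 0.000). A1 meets GT tangentially, so MT is at right angles to GT, so M = T + (0, -10.9) = (-54.40, -10.90). Since MW ⟂ WH (tangency), |MH| = √(10.9² + 36.7²) = 38.28 regardless of where W sits on A1. So H lies on both circle(G, 80.55) and circle(M, 38.28); the below-GT intersection is H = (-64.89, -47.72). W is the foot of the tangent from H: W = (-65.30, -11.02).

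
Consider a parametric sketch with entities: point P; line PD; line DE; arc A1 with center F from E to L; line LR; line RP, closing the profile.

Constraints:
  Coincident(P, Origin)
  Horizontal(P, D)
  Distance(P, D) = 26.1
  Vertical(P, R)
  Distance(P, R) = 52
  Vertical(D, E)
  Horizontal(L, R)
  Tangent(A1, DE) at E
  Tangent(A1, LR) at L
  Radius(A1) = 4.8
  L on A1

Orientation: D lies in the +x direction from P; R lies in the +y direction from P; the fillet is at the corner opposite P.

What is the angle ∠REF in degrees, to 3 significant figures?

10.4°

The virtual corner opposite P is at (26.1, 52.0). Tangency of A1 to DE means the radius FE is perpendicular to DE and tangency of A1 to LR means the radius FL is perpendicular to LR, with radius 4.8, so the center F sits 4.8 in from both sides at F = (21.3, 47.2). That places the tangent points at E = (26.1, 47.2) on DE and L = (21.3, 52.0) on LR. Then cos ∠REF = ER·EF / (|ER||EF|), giving 10.4°.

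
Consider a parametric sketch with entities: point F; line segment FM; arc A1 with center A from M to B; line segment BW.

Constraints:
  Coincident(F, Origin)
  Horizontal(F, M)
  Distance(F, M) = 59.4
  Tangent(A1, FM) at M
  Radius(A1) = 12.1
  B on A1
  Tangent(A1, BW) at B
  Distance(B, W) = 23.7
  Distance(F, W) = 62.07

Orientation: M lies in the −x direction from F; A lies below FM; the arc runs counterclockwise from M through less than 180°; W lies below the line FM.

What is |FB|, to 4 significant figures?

70.71

F is at the origin; FM is horizontal with |FM| = 59.4 and M on the −x side, so M = (-59.40, 0.000). Tangency of A1 to FM means the radius AM is perpendicular to FM, so A = M + (0, -12.1) = (-59.40, -12.10). Since AB ⟂ BW (tangency), |AW| = √(12.1² + 23.7²) = 26.61 regardless of where B sits on A1. So W lies on both circle(F, 62.07) and circle(A, 26.61); the below-FM intersection is W = (-49.88, -36.95). B is the foot of the tangent from W: B = (-67.49, -21.09).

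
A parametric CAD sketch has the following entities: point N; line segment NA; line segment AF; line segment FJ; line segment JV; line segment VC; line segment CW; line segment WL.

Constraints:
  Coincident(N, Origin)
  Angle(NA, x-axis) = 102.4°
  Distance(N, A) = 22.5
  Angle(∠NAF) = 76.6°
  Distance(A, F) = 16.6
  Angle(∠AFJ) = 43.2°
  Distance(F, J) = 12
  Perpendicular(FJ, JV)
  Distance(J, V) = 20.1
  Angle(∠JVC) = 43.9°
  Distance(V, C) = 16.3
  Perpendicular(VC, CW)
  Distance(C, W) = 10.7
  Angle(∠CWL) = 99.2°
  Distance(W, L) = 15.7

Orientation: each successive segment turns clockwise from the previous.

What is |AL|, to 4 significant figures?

8.918

VC is perpendicular to CW, so CW runs at -93.90°; with |CW| = 10.7, W = (4.909, 16.73). ∠CWL = 99.2° gives WL at -174.7° from the x-axis; with |WL| = 15.7, L = (-10.72, 15.28). Then |AL| = |L − A| = 8.918.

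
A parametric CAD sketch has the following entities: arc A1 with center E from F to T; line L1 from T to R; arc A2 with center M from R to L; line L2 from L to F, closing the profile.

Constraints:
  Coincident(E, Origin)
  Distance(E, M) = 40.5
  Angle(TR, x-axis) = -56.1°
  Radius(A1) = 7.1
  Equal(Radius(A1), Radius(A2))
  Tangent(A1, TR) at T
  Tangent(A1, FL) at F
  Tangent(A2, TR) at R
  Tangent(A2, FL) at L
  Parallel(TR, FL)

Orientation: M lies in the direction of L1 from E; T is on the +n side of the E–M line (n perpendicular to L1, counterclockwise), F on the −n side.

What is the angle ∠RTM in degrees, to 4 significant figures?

9.943°

Tangency of A1 to both parallel lines with radius 7.1 puts T and F at E ± 7.1·n: T = (5.893, 3.960), F = (-5.893, -3.960). Equal radii place R and L the same way about M: R = M + 7.1·n = (28.48, -29.66), L = M − 7.1·n = (16.70, -37.58). Then cos ∠RTM = TR·TM / (|TR||TM|), giving 9.943°.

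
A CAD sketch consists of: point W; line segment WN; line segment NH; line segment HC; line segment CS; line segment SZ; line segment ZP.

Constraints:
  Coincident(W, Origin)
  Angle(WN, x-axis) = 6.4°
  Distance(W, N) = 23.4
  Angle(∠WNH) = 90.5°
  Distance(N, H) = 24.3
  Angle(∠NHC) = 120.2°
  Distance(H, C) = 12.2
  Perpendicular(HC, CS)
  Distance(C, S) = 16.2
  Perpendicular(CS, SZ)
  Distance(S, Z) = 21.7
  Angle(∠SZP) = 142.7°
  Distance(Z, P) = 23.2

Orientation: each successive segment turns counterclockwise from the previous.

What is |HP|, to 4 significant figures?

28.04

W is at the origin; WN runs at 6.4° with length 23.4, so N = (23.25, 2.608). ∠WNH = 90.5° gives NH at 95.90° from the x-axis; with |NH| = 24.3, H = (20.76, 26.78). ∠NHC = 120.2° gives HC at 155.7° from the x-axis; with |HC| = 12.2, C = (9.637, 31.80). HC ⟂ CS, so CS runs at -114.3°; with |CS| = 16.2, S = (2.971, 17.04). CS ⟂ SZ, so SZ runs at -24.30°; with |SZ| = 21.7, Z = (22.75, 8.106). ∠SZP = 142.7° gives ZP at 13.00° from the x-axis; with |ZP| = 23.2, P = (45.35, 13.32). Then |HP| = |P − H| = 28.04.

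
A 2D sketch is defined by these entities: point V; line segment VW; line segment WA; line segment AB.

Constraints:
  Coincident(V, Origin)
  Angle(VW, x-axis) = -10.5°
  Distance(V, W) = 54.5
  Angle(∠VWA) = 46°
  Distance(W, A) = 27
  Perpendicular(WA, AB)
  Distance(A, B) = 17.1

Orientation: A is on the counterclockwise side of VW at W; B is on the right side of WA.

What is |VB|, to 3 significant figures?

57.3

∠VWA = 46.0°, so WA runs at -10.5° + (180° − 46.0°) = 124° from the x-axis; with |WA| = 27.0, A = W + 27.0·(cos 124°, sin 124°) = (38.7, 12.6). The perpendicularity gives AB at right angles to WA; with |AB| = 17.1 on the right of WA, B = A + 17.1·(0.834, 0.552) = (52.9, 22.0). Then |VB| = |B − V| = 57.3.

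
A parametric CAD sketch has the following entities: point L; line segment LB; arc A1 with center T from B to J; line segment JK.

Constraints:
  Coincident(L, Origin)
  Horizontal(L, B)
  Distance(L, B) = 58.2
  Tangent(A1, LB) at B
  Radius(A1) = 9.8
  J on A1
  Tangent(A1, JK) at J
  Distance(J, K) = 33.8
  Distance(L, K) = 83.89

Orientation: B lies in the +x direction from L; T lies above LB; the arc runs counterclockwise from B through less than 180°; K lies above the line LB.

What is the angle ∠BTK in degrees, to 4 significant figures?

155.7°

L is at the origin; L and B share the same y with |LB| = 58.2 and B on the +x side, so B = (58.20, 0.000). A1 meets LB tangentially, so TB is at right angles to LB, so T = B + (0, 9.8) = (58.20, 9.800). Since TJ ⟂ JK (tangency), |TK| = √(9.8² + 33.8²) = 35.19 regardless of where J sits on A1. So K lies on both circle(L, 83.89) and circle(T, 35.19); the above-LB intersection is K = (72.70, 41.87). J is the foot of the tangent from K: J = (67.90, 8.410).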